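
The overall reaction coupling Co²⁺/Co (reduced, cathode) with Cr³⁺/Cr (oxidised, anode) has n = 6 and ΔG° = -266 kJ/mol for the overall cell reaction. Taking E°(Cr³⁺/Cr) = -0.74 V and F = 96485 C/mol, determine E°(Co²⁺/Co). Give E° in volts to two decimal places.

E°cell = −ΔG°/(nF) = −(-266×10³)/((6)(96485)) = +0.459 V.
Since Co²⁺/Co is the cathode and Cr³⁺/Cr the anode, E°cell = E°(Co²⁺/Co) − E°(Cr³⁺/Cr).
So E°(Co²⁺/Co) = E°cell + E°(Cr³⁺/Cr) = +0.459 + (-0.74) = -0.28 V.

-0.28 V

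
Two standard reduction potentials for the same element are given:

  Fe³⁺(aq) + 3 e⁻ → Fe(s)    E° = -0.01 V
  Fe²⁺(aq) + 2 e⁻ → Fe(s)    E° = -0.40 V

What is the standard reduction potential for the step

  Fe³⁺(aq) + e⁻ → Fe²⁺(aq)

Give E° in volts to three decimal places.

+0.770 V

Sequential free energies add, so n₃E°₃ = n₁E°₁ + n₂E°₂.
With n₃ = 3, and the known step contributing 2×(-0.40) V, the unknown satisfies 1·E° = 3×(-0.01) − 2×(-0.40) = +0.770.
E° = +0.770 / 1 = +0.770 V.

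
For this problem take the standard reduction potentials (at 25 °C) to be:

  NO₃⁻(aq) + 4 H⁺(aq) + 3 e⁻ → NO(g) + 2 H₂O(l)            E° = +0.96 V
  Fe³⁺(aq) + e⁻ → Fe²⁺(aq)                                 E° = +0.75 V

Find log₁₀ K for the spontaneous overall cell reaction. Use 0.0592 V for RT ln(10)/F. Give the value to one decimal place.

10.6

Cathode: NO₃⁻/NO; anode: Fe³⁺/Fe²⁺. E°cell = +0.21 V, n = 3.
log K = nE°cell / 0.0592 = (3)(+0.21) / 0.0592 = 10.6.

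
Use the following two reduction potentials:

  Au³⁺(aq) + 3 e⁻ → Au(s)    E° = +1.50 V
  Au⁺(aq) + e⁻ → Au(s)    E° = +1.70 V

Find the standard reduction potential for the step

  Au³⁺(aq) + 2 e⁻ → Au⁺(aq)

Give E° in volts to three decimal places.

Sequential free energies add, so n₃E°₃ = n₁E°₁ + n₂E°₂.
With n₃ = 3, and the known step contributing 1×(+1.70) V, the unknown satisfies 2·E° = 3×(+1.50) − 1×(+1.70) = +2.800.
E° = +2.800 / 2 = +1.400 V.

+1.400 V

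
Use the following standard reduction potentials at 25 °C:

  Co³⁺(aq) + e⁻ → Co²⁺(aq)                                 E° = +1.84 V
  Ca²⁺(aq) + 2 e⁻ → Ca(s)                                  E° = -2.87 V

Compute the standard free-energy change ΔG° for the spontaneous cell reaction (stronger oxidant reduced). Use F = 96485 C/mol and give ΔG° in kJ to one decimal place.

-908.9 kJ

Co³⁺/Co²⁺ (E° = +1.84 V) is the cathode; Ca²⁺/Ca (E° = -2.87 V) is the anode, so E°cell = +4.71 V.
Balancing electrons gives n = 2 (lcm of 1 and 2).
ΔG° = −nFE° = −(2)(96485)(+4.71) = -908,889 J = -908.9 kJ.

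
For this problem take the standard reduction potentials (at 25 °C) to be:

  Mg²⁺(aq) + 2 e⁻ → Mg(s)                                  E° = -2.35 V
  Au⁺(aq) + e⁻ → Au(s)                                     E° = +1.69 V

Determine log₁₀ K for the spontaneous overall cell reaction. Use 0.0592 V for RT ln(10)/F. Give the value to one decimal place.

Cathode: Au⁺/Au; anode: Mg²⁺/Mg. E°cell = +4.04 V, n = 2.
log K = nE°cell / 0.0592 = (2)(+4.04) / 0.0592 = 136.5.

136.5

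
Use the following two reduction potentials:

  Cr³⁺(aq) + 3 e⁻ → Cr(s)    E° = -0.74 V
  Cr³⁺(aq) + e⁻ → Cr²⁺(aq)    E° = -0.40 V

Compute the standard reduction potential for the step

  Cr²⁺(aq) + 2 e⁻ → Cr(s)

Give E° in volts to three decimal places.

-0.910 V

Sequential free energies add, so n₃E°₃ = n₁E°₁ + n₂E°₂.
With n₃ = 3, and the known step contributing 1×(-0.40) V, the unknown satisfies 2·E° = 3×(-0.74) − 1×(-0.40) = -1.820.
E° = -1.820 / 2 = -0.910 V.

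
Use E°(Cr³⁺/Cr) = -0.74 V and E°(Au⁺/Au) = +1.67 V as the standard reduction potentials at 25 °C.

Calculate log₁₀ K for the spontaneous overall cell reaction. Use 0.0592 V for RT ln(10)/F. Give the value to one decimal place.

122.1

Cathode: Au⁺/Au; anode: Cr³⁺/Cr. E°cell = +2.41 V, n = 3.
log K = nE°cell / 0.0592 = (3)(+2.41) / 0.0592 = 122.1.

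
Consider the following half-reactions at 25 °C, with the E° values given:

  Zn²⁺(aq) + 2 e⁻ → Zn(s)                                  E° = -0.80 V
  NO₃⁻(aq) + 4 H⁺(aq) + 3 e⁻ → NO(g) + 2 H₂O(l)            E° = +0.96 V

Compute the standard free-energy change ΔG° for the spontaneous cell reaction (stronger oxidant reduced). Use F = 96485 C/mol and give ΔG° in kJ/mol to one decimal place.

NO₃⁻/NO (E° = +0.96 V) is the cathode; Zn²⁺/Zn (E° = -0.80 V) is the anode, so E°cell = +1.76 V.
Balancing electrons gives n = 6 (lcm of 3 and 2).
ΔG° = −nFE° = −(6)(96485)(+1.76) = -1,018,882 J = -1018.9 kJ/mol.

-1018.9 kJ/mol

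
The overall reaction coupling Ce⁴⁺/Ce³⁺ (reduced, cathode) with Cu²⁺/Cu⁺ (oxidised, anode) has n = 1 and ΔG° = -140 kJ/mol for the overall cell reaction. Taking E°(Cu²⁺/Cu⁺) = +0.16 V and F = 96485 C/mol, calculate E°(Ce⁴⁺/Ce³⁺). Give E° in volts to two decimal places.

+1.61 V

E°cell = −ΔG°/(nF) = −(-140×10³)/((1)(96485)) = +1.451 V.
Since Ce⁴⁺/Ce³⁺ is the cathode and Cu²⁺/Cu⁺ the anode, E°cell = E°(Ce⁴⁺/Ce³⁺) − E°(Cu²⁺/Cu⁺).
So E°(Ce⁴⁺/Ce³⁺) = E°cell + E°(Cu²⁺/Cu⁺) = +1.451 + (+0.16) = +1.61 V.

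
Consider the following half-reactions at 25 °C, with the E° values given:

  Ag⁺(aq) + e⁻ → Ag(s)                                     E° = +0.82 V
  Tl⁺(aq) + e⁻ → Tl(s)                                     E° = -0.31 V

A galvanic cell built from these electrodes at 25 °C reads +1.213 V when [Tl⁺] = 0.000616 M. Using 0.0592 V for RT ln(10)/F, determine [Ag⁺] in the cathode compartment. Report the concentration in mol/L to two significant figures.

Ag⁺/Ag is the cathode, Tl⁺/Tl the anode: E°cell = +1.13 V, n = 1.
Overall reaction: Ag⁺(aq) + Tl(s) → Ag(s) + Tl⁺(aq); Q = [Tl⁺]^1/[Ag⁺]^1.
From E = E° − (0.0592/n) log Q: log Q = (E° − E)·n/0.0592 = (+1.13 − (+1.213))·1/0.0592 = -1.4020.
So 1·log[Ag⁺] = 1·log(0.000616) − log Q = -3.2104 − (-1.4020) = -1.8084; [Ag⁺] = 10^(-1.8084) ≈ 0.016 M.

0.016 M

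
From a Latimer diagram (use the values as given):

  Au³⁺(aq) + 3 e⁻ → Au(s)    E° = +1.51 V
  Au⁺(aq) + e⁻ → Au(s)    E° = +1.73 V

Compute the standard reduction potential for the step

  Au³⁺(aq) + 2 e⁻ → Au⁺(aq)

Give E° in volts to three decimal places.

+1.400 V

Sequential free energies add, so n₃E°₃ = n₁E°₁ + n₂E°₂.
With n₃ = 3, and the known step contributing 1×(+1.73) V, the unknown satisfies 2·E° = 3×(+1.51) − 1×(+1.73) = +2.800.
E° = +2.800 / 2 = +1.400 V.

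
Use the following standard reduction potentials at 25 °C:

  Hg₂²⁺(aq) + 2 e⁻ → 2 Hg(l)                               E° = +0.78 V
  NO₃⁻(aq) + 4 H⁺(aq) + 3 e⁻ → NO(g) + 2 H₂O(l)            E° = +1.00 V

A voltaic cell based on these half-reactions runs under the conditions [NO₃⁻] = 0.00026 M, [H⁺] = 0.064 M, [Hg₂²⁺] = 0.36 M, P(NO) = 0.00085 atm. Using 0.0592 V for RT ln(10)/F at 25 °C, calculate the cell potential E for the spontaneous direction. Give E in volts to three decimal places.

+0.129 V

NO₃⁻/NO is the cathode (higher E°), Hg₂²⁺/Hg the anode: E°cell = +1.00 − (+0.78) = +0.22 V, n = 6.
Overall: 2 NO₃⁻(aq) + 8 H⁺(aq) + 6 Hg(l) → 2 NO(g) + 4 H₂O(l) + 3 Hg₂²⁺(aq)
Q = P(NO)^2·[Hg₂²⁺]^3 / ([NO₃⁻]^2·[H⁺]^8); log Q = 9.248.
E = E° − (0.0592/n) log Q = +0.22 − (0.0592/6)(9.248) = +0.129 V.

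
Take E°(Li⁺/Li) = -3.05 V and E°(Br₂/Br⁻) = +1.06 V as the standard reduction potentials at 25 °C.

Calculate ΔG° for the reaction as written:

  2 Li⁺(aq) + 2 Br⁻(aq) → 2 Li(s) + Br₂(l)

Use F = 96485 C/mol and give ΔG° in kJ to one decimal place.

As written, Li⁺/Li is reduced (cathode) and Br₂/Br⁻ is oxidised (anode), so E°cell = (-3.05) − (+1.06) = -4.11 V.
Balancing electrons gives n = 2.
ΔG° = −nFE° = −(2)(96485)(-4.11) = 793,107 J = +793.1 kJ.

+793.1 kJ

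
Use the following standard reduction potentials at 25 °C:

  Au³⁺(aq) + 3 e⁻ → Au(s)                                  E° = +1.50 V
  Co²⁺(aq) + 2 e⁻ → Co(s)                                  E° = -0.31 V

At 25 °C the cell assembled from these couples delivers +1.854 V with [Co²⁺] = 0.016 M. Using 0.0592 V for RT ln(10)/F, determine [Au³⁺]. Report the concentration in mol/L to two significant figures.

Au³⁺/Au is the cathode, Co²⁺/Co the anode: E°cell = +1.81 V, n = 6.
Overall reaction: 2 Au³⁺(aq) + 3 Co(s) → 2 Au(s) + 3 Co²⁺(aq); Q = [Co²⁺]^3/[Au³⁺]^2.
From E = E° − (0.0592/n) log Q: log Q = (E° − E)·n/0.0592 = (+1.81 − (+1.854))·6/0.0592 = -4.4595.
So 2·log[Au³⁺] = 3·log(0.016) − log Q = -5.3876 − (-4.4595) = -0.9281; log[Au³⁺] = -0.9281 / 2 = -0.4641; [Au³⁺] = 10^(-0.4641) ≈ 0.34 M.

0.34 M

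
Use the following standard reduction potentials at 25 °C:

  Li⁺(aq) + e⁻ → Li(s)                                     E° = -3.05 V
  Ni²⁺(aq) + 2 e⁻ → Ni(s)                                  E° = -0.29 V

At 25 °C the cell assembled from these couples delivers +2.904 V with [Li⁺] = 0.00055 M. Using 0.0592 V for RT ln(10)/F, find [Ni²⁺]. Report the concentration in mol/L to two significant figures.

Ni²⁺/Ni is the cathode, Li⁺/Li the anode: E°cell = +2.76 V, n = 2.
Overall reaction: Ni²⁺(aq) + 2 Li(s) → Ni(s) + 2 Li⁺(aq); Q = [Li⁺]^2/[Ni²⁺]^1.
From E = E° − (0.0592/n) log Q: log Q = (E° − E)·n/0.0592 = (+2.76 − (+2.904))·2/0.0592 = -4.8649.
So 1·log[Ni²⁺] = 2·log(0.00055) − log Q = -6.5193 − (-4.8649) = -1.6544; [Ni²⁺] = 10^(-1.6544) ≈ 0.022 M.

0.022 M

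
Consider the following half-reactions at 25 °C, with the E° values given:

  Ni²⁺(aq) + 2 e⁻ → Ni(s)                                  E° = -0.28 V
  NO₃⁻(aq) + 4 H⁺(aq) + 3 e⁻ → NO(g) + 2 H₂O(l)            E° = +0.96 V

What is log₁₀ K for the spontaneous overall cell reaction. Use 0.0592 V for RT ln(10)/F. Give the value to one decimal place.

125.7

Cathode: NO₃⁻/NO; anode: Ni²⁺/Ni. E°cell = +1.24 V, n = 6.
log K = nE°cell / 0.0592 = (6)(+1.24) / 0.0592 = 125.7.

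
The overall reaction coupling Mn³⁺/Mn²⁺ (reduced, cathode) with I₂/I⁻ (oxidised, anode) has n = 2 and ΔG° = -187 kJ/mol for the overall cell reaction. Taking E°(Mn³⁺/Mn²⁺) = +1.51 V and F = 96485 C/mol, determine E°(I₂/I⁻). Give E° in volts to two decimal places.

E°cell = −ΔG°/(nF) = −(-187×10³)/((2)(96485)) = +0.969 V.
Since Mn³⁺/Mn²⁺ is the cathode and I₂/I⁻ the anode, E°cell = E°(Mn³⁺/Mn²⁺) − E°(I₂/I⁻).
So E°(I₂/I⁻) = E°(Mn³⁺/Mn²⁺) − E°cell = (+1.51) − (+0.969) = +0.54 V.

+0.54 V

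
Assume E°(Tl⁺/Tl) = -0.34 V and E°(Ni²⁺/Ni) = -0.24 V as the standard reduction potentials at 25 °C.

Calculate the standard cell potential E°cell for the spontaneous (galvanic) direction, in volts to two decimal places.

+0.10 V

The Ni²⁺/Ni couple has the higher reduction potential, so it is the cathode; Tl⁺/Tl is oxidised at the anode.
E°cell = E°(cathode) − E°(anode) = (-0.24) − (-0.34) = +0.10 V.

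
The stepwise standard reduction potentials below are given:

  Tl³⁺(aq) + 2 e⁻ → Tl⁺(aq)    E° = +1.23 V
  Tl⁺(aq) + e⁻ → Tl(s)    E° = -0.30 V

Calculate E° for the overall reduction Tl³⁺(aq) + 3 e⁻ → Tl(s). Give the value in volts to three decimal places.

+0.720 V

Adding the free-energy changes (−nFE°) of the two steps gives −n₃FE°₃ = −n₁FE°₁ − n₂FE°₂.
E°₃ = (2×+1.23 + 1×-0.30) / 3 = (+2.160) / 3 = +0.720 V.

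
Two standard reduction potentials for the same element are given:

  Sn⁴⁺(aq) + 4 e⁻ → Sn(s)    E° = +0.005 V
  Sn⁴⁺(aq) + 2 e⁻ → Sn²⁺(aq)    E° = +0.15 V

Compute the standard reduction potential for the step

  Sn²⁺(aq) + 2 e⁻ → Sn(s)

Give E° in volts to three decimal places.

Sequential free energies add, so n₃E°₃ = n₁E°₁ + n₂E°₂.
With n₃ = 4, and the known step contributing 2×(+0.15) V, the unknown satisfies 2·E° = 4×(+0.005) − 2×(+0.15) = -0.280.
E° = -0.280 / 2 = -0.140 V.

-0.140 V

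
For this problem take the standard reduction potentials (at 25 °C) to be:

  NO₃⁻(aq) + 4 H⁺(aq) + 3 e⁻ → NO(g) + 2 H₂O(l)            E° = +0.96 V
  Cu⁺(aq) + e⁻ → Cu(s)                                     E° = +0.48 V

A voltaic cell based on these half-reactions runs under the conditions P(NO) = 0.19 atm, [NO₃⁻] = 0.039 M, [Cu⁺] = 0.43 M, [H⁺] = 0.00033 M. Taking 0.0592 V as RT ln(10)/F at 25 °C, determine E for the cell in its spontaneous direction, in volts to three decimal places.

NO₃⁻/NO is the cathode (higher E°), Cu⁺/Cu the anode: E°cell = +0.96 − (+0.48) = +0.48 V, n = 3.
Overall: NO₃⁻(aq) + 4 H⁺(aq) + 3 Cu(s) → NO(g) + 2 H₂O(l) + 3 Cu⁺(aq)
Q = P(NO)·[Cu⁺]^3 / ([NO₃⁻]·[H⁺]^4); log Q = 13.514.
E = E° − (0.0592/n) log Q = +0.48 − (0.0592/3)(13.514) = +0.213 V.

+0.213 V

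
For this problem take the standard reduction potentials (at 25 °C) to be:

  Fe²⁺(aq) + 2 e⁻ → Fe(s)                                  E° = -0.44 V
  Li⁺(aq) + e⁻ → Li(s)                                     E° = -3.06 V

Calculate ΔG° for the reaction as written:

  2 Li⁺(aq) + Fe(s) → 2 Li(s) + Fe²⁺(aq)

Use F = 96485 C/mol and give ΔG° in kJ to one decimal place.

As written, Li⁺/Li is reduced (cathode) and Fe²⁺/Fe is oxidised (anode), so E°cell = (-3.06) − (-0.44) = -2.62 V.
Balancing electrons gives n = 2.
ΔG° = −nFE° = −(2)(96485)(-2.62) = 505,581 J = +505.6 kJ.

+505.6 kJ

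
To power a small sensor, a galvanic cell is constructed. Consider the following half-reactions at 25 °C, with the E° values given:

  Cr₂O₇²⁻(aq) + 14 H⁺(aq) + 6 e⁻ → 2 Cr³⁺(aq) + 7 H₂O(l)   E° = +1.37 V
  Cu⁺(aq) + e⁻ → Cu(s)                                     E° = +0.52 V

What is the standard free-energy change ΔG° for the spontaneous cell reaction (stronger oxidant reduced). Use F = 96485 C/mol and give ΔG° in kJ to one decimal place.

-492.1 kJ

Cr₂O₇²⁻/Cr³⁺ (E° = +1.37 V) is the cathode; Cu⁺/Cu (E° = +0.52 V) is the anode, so E°cell = +0.85 V.
Balancing electrons gives n = 6 (lcm of 6 and 1).
ΔG° = −nFE° = −(6)(96485)(+0.85) = -492,074 J = -492.1 kJ.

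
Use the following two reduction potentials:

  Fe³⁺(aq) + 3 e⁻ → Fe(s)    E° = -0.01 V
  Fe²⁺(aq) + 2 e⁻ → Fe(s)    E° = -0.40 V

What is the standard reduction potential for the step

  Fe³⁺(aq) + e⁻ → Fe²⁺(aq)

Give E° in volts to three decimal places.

+0.770 V

Sequential free energies add, so n₃E°₃ = n₁E°₁ + n₂E°₂.
With n₃ = 3, and the known step contributing 2×(-0.40) V, the unknown satisfies 1·E° = 3×(-0.01) − 2×(-0.40) = +0.770.
E° = +0.770 / 1 = +0.770 V.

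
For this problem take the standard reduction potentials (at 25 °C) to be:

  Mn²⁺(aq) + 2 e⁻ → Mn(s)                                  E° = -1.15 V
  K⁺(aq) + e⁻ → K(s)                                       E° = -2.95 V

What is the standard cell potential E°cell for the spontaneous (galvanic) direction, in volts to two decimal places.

+1.80 V

The Mn²⁺/Mn couple has the higher reduction potential, so it is the cathode; K⁺/K is oxidised at the anode.
E°cell = E°(cathode) − E°(anode) = (-1.15) − (-2.95) = +1.80 V.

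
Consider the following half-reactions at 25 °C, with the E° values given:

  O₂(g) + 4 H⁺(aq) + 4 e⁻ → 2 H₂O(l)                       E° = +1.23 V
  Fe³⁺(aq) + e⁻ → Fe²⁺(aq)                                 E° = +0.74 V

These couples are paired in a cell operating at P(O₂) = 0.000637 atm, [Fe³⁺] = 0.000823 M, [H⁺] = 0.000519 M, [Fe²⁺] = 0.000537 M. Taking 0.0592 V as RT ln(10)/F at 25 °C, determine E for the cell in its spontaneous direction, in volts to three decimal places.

O₂/H₂O is the cathode (higher E°), Fe³⁺/Fe²⁺ the anode: E°cell = +1.23 − (+0.74) = +0.49 V, n = 4.
Overall: O₂(g) + 4 H⁺(aq) + 4 Fe²⁺(aq) → 2 H₂O(l) + 4 Fe³⁺(aq)
Q = [Fe³⁺]^4 / (P(O₂)·[H⁺]^4·[Fe²⁺]^4); log Q = 17.077.
E = E° − (0.0592/n) log Q = +0.49 − (0.0592/4)(17.077) = +0.237 V.

+0.237 V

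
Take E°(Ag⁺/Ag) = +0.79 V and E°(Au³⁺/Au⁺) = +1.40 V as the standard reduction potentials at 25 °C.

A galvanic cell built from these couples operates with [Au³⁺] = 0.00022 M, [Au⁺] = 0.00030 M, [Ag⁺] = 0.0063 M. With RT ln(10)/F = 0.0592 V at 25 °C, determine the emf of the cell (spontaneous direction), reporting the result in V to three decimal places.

+0.736 V

Au³⁺/Au⁺ is the cathode (higher E°), Ag⁺/Ag the anode: E°cell = +1.40 − (+0.79) = +0.61 V, n = 2.
Overall: Au³⁺(aq) + 2 Ag(s) → Au⁺(aq) + 2 Ag⁺(aq)
Q = [Au⁺]·[Ag⁺]^2 / ([Au³⁺]); log Q = -4.267.
E = E° − (0.0592/n) log Q = +0.61 − (0.0592/2)(-4.267) = +0.736 V.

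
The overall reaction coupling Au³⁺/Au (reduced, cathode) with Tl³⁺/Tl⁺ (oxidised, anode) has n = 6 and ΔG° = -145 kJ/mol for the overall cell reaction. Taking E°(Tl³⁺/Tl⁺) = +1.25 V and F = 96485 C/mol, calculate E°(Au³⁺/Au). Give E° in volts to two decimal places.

E°cell = −ΔG°/(nF) = −(-145×10³)/((6)(96485)) = +0.250 V.
Since Au³⁺/Au is the cathode and Tl³⁺/Tl⁺ the anode, E°cell = E°(Au³⁺/Au) − E°(Tl³⁺/Tl⁺).
So E°(Au³⁺/Au) = E°cell + E°(Tl³⁺/Tl⁺) = +0.250 + (+1.25) = +1.50 V.

+1.50 V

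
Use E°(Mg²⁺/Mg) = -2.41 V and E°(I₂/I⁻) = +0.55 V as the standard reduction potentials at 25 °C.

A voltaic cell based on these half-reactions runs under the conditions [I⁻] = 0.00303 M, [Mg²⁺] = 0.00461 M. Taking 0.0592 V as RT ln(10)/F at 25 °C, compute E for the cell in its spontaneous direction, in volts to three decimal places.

+3.178 V

I₂/I⁻ is the cathode (higher E°), Mg²⁺/Mg the anode: E°cell = +0.55 − (-2.41) = +2.96 V, n = 2.
Overall: I₂(s) + Mg(s) → 2 I⁻(aq) + Mg²⁺(aq)
Q = [I⁻]^2·[Mg²⁺]; log Q = -7.373.
E = E° − (0.0592/n) log Q = +2.96 − (0.0592/2)(-7.373) = +3.178 V.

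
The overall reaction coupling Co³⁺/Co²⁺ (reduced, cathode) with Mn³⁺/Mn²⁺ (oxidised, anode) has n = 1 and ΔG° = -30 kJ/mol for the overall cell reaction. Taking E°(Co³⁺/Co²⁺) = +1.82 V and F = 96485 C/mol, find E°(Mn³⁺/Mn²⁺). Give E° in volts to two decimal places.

+1.51 V

E°cell = −ΔG°/(nF) = −(-30×10³)/((1)(96485)) = +0.311 V.
Since Co³⁺/Co²⁺ is the cathode and Mn³⁺/Mn²⁺ the anode, E°cell = E°(Co³⁺/Co²⁺) − E°(Mn³⁺/Mn²⁺).
So E°(Mn³⁺/Mn²⁺) = E°(Co³⁺/Co²⁺) − E°cell = (+1.82) − (+0.311) = +1.51 V.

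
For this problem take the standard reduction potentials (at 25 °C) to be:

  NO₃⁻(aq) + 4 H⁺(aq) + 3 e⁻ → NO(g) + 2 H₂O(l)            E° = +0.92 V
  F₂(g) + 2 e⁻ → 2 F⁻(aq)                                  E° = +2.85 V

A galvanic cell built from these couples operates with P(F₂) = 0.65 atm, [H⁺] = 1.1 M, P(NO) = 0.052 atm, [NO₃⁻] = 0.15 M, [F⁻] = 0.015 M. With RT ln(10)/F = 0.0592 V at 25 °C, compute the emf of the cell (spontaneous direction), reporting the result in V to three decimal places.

+2.020 V

F₂/F⁻ is the cathode (higher E°), NO₃⁻/NO the anode: E°cell = +2.85 − (+0.92) = +1.93 V, n = 6.
Overall: 3 F₂(g) + 2 NO(g) + 4 H₂O(l) → 6 F⁻(aq) + 2 NO₃⁻(aq) + 8 H⁺(aq)
Q = [F⁻]^6·[NO₃⁻]^2·[H⁺]^8 / (P(F₂)^3·P(NO)^2); log Q = -9.131.
E = E° − (0.0592/n) log Q = +1.93 − (0.0592/6)(-9.131) = +2.020 V.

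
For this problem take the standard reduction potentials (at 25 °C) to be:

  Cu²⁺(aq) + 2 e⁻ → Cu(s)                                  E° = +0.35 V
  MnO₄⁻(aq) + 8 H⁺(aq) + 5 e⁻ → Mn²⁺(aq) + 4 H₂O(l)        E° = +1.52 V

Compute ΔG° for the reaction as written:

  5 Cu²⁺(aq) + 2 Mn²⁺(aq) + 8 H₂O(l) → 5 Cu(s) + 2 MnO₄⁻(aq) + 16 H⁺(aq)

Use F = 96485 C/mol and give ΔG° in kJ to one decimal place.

As written, Cu²⁺/Cu is reduced (cathode) and MnO₄⁻/Mn²⁺ is oxidised (anode), so E°cell = (+0.35) − (+1.52) = -1.17 V.
Balancing electrons gives n = 10.
ΔG° = −nFE° = −(10)(96485)(-1.17) = 1,128,874 J = +1128.9 kJ.

+1128.9 kJ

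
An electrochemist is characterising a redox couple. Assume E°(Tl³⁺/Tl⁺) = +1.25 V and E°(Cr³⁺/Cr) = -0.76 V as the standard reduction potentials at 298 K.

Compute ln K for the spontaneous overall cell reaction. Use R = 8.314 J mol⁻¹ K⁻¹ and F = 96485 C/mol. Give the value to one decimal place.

469.7

Cathode: Tl³⁺/Tl⁺; anode: Cr³⁺/Cr. E°cell = (+1.25) − (-0.76) = +2.01 V, with n = 6.
ΔG° = −nFE° = −RT ln K, so ln K = nFE°/(RT) = (6)(96485)(+2.01) / ((8.314)(298)) = 469.657.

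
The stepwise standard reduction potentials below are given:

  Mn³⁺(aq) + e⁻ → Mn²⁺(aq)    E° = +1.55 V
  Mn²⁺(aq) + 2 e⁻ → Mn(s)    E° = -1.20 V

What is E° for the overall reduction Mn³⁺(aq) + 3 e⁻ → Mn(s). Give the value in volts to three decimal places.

-0.283 V

Since ΔG° = −nFE° is additive over sequential reductions, n₃E°₃ = n₁E°₁ + n₂E°₂.
E°₃ = (1×+1.55 + 2×-1.20) / 3 = (-0.850) / 3 = -0.283 V.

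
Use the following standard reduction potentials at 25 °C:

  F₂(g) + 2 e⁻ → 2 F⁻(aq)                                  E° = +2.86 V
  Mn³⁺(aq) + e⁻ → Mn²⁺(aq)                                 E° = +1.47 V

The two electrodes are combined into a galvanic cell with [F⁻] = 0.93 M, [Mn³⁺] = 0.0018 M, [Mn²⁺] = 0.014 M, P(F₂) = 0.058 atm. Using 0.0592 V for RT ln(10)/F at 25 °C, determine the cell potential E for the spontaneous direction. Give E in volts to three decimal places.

+1.408 V

F₂/F⁻ is the cathode (higher E°), Mn³⁺/Mn²⁺ the anode: E°cell = +2.86 − (+1.47) = +1.39 V, n = 2.
Overall: F₂(g) + 2 Mn²⁺(aq) → 2 F⁻(aq) + 2 Mn³⁺(aq)
Q = [F⁻]^2·[Mn³⁺]^2 / (P(F₂)·[Mn²⁺]^2); log Q = -0.608.
E = E° − (0.0592/n) log Q = +1.39 − (0.0592/2)(-0.608) = +1.408 V.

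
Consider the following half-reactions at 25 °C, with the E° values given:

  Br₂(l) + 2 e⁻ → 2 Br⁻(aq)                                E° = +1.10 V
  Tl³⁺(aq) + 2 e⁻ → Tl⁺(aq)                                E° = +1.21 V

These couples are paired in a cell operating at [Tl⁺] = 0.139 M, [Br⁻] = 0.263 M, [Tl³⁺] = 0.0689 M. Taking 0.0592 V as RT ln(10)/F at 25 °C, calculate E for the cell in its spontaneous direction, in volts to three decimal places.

+0.067 V

Tl³⁺/Tl⁺ is the cathode (higher E°), Br₂/Br⁻ the anode: E°cell = +1.21 − (+1.10) = +0.11 V, n = 2.
Overall: Tl³⁺(aq) + 2 Br⁻(aq) → Tl⁺(aq) + Br₂(l)
Q = [Tl⁺] / ([Tl³⁺]·[Br⁻]^2); log Q = 1.465.
E = E° − (0.0592/n) log Q = +0.11 − (0.0592/2)(1.465) = +0.067 V.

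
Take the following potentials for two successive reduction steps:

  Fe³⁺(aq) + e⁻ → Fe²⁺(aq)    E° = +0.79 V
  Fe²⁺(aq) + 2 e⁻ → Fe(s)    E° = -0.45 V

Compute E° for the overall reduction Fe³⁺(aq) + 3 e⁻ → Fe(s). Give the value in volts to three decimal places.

-0.037 V

Since ΔG° = −nFE° is additive over sequential reductions, n₃E°₃ = n₁E°₁ + n₂E°₂.
E°₃ = (1×+0.79 + 2×-0.45) / 3 = (-0.110) / 3 = -0.037 V.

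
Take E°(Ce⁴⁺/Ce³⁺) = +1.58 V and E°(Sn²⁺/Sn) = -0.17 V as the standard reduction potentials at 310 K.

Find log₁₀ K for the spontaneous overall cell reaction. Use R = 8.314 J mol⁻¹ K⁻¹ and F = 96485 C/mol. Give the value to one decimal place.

Cathode: Ce⁴⁺/Ce³⁺; anode: Sn²⁺/Sn. E°cell = (+1.58) − (-0.17) = +1.75 V, with n = 2.
ΔG° = −nFE° = −RT ln K, so ln K = nFE°/(RT) = (2)(96485)(+1.75) / ((8.314)(310)) = 131.026.
log₁₀ K = 131.026 / ln 10 = 56.9.

56.9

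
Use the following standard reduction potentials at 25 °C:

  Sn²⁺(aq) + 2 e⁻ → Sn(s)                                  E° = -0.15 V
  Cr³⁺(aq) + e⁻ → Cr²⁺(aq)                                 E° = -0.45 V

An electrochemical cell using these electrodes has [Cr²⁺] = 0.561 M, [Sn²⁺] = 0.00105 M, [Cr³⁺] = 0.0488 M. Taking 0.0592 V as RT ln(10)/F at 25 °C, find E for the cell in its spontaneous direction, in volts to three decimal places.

+0.275 V

Sn²⁺/Sn is the cathode (higher E°), Cr³⁺/Cr²⁺ the anode: E°cell = -0.15 − (-0.45) = +0.30 V, n = 2.
Overall: Sn²⁺(aq) + 2 Cr²⁺(aq) → Sn(s) + 2 Cr³⁺(aq)
Q = [Cr³⁺]^2 / ([Sn²⁺]·[Cr²⁺]^2); log Q = 0.858.
E = E° − (0.0592/n) log Q = +0.30 − (0.0592/2)(0.858) = +0.275 V.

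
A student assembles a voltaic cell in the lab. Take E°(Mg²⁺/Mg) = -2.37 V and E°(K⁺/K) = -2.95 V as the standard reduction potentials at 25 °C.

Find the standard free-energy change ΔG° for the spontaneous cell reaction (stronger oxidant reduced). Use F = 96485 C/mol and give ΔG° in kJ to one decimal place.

Mg²⁺/Mg (E° = -2.37 V) is the cathode; K⁺/K (E° = -2.95 V) is the anode, so E°cell = +0.58 V.
Balancing electrons gives n = 2 (lcm of 2 and 1).
ΔG° = −nFE° = −(2)(96485)(+0.58) = -111,923 J = -111.9 kJ.

-111.9 kJ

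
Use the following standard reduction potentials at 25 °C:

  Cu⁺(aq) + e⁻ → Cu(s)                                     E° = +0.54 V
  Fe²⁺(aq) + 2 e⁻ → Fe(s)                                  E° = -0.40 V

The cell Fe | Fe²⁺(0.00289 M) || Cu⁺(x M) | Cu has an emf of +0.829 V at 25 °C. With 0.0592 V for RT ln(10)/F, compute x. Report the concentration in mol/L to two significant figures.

Cu⁺/Cu is the cathode, Fe²⁺/Fe the anode: E°cell = +0.94 V, n = 2.
Overall reaction: 2 Cu⁺(aq) + Fe(s) → 2 Cu(s) + Fe²⁺(aq); Q = [Fe²⁺]^1/[Cu⁺]^2.
From E = E° − (0.0592/n) log Q: log Q = (E° − E)·n/0.0592 = (+0.94 − (+0.829))·2/0.0592 = 3.7500.
So 2·log[Cu⁺] = 1·log(0.00289) − log Q = -2.5391 − (3.7500) = -6.2891; log[Cu⁺] = -6.2891 / 2 = -3.1446; [Cu⁺] = 10^(-3.1446) ≈ 0.00072 M.

0.00072 M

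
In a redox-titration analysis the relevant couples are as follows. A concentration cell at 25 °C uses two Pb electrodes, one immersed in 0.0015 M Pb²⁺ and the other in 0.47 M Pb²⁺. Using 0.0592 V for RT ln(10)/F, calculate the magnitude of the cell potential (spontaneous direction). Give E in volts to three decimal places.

For a concentration cell E°cell = 0. The 0.47 M side is the cathode (reduction is favoured where [Pb²⁺] is higher).
With n = 2, E = −(0.0592/2) log([Pb²⁺]ₐₙ/[Pb²⁺]꜀ₐₜ) = −(0.0592/2) log(0.0015/0.47) = −(0.0592/2)(-2.496) = +0.074 V.

+0.074 V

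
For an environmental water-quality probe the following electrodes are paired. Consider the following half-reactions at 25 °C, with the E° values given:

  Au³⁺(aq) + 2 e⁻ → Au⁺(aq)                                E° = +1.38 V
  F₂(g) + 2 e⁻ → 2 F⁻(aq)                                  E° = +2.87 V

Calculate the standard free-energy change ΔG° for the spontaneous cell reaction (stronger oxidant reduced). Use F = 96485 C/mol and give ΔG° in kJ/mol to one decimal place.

-287.5 kJ/mol

F₂/F⁻ (E° = +2.87 V) is the cathode; Au³⁺/Au⁺ (E° = +1.38 V) is the anode, so E°cell = +1.49 V.
Balancing electrons gives n = 2 (lcm of 2 and 2).
ΔG° = −nFE° = −(2)(96485)(+1.49) = -287,525 J = -287.5 kJ/mol.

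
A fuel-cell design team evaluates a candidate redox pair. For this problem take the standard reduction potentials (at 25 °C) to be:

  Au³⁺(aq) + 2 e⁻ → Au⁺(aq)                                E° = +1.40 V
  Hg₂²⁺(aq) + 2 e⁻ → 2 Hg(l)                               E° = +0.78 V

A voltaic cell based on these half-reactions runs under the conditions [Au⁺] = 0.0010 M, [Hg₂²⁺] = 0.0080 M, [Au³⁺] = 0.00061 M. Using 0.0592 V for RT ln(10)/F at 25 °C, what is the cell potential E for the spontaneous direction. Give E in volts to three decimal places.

+0.676 V

Au³⁺/Au⁺ is the cathode (higher E°), Hg₂²⁺/Hg the anode: E°cell = +1.40 − (+0.78) = +0.62 V, n = 2.
Overall: Au³⁺(aq) + 2 Hg(l) → Au⁺(aq) + Hg₂²⁺(aq)
Q = [Au⁺]·[Hg₂²⁺] / ([Au³⁺]); log Q = -1.882.
E = E° − (0.0592/n) log Q = +0.62 − (0.0592/2)(-1.882) = +0.676 V.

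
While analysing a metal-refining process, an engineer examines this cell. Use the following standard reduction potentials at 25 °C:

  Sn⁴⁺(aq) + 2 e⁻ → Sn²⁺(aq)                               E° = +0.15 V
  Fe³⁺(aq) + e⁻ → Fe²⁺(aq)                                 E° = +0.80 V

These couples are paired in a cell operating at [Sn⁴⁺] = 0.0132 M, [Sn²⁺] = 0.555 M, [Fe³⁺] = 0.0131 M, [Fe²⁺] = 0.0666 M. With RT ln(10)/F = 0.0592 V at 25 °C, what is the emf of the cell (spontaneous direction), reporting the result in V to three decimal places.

Fe³⁺/Fe²⁺ is the cathode (higher E°), Sn⁴⁺/Sn²⁺ the anode: E°cell = +0.80 − (+0.15) = +0.65 V, n = 2.
Overall: 2 Fe³⁺(aq) + Sn²⁺(aq) → 2 Fe²⁺(aq) + Sn⁴⁺(aq)
Q = [Fe²⁺]^2·[Sn⁴⁺] / ([Fe³⁺]^2·[Sn²⁺]); log Q = -0.211.
E = E° − (0.0592/n) log Q = +0.65 − (0.0592/2)(-0.211) = +0.656 V.

+0.656 V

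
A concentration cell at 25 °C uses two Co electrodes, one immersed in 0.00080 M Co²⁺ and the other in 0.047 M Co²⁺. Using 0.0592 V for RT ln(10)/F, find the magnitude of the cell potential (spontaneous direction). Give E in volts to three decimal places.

+0.052 V

For a concentration cell E°cell = 0. The 0.047 M side is the cathode (reduction is favoured where [Co²⁺] is higher).
With n = 2, E = −(0.0592/2) log([Co²⁺]ₐₙ/[Co²⁺]꜀ₐₜ) = −(0.0592/2) log(0.0008/0.047) = −(0.0592/2)(-1.769) = +0.052 V.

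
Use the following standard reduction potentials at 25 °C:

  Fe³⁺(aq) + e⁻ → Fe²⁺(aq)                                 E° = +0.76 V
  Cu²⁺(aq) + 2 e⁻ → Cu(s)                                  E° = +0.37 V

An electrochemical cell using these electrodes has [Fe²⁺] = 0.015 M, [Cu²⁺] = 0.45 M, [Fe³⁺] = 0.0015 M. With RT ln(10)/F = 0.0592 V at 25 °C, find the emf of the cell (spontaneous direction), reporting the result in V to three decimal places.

+0.341 V

Fe³⁺/Fe²⁺ is the cathode (higher E°), Cu²⁺/Cu the anode: E°cell = +0.76 − (+0.37) = +0.39 V, n = 2.
Overall: 2 Fe³⁺(aq) + Cu(s) → 2 Fe²⁺(aq) + Cu²⁺(aq)
Q = [Fe²⁺]^2·[Cu²⁺] / ([Fe³⁺]^2); log Q = 1.653.
E = E° − (0.0592/n) log Q = +0.39 − (0.0592/2)(1.653) = +0.341 V.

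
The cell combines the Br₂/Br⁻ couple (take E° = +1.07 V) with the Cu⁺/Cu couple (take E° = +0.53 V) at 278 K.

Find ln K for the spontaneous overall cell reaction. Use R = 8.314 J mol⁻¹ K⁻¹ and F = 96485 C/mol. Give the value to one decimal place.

Cathode: Br₂/Br⁻; anode: Cu⁺/Cu. E°cell = (+1.07) − (+0.53) = +0.54 V, with n = 2.
ΔG° = −nFE° = −RT ln K, so ln K = nFE°/(RT) = (2)(96485)(+0.54) / ((8.314)(278)) = 45.085.

45.1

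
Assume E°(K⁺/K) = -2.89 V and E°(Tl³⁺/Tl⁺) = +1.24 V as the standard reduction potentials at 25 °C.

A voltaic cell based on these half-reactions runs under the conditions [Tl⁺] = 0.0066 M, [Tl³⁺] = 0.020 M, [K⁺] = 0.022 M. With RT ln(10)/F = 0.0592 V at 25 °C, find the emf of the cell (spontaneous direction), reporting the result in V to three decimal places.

Tl³⁺/Tl⁺ is the cathode (higher E°), K⁺/K the anode: E°cell = +1.24 − (-2.89) = +4.13 V, n = 2.
Overall: Tl³⁺(aq) + 2 K(s) → Tl⁺(aq) + 2 K⁺(aq)
Q = [Tl⁺]·[K⁺]^2 / ([Tl³⁺]); log Q = -3.797.
E = E° − (0.0592/n) log Q = +4.13 − (0.0592/2)(-3.797) = +4.242 V.

+4.242 V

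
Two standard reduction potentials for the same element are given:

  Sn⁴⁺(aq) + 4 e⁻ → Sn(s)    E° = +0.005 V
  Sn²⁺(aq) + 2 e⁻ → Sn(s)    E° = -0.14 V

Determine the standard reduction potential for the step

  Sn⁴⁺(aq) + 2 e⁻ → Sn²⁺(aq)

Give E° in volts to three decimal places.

Sequential free energies add, so n₃E°₃ = n₁E°₁ + n₂E°₂.
With n₃ = 4, and the known step contributing 2×(-0.14) V, the unknown satisfies 2·E° = 4×(+0.005) − 2×(-0.14) = +0.300.
E° = +0.300 / 2 = +0.150 V.

+0.150 V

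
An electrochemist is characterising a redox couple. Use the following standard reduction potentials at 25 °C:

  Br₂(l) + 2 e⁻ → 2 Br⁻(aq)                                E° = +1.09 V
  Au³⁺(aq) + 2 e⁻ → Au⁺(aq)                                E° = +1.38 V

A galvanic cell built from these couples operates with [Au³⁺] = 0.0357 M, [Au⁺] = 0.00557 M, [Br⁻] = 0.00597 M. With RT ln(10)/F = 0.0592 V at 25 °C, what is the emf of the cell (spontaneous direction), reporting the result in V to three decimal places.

+0.182 V

Au³⁺/Au⁺ is the cathode (higher E°), Br₂/Br⁻ the anode: E°cell = +1.38 − (+1.09) = +0.29 V, n = 2.
Overall: Au³⁺(aq) + 2 Br⁻(aq) → Au⁺(aq) + Br₂(l)
Q = [Au⁺] / ([Au³⁺]·[Br⁻]^2); log Q = 3.641.
E = E° − (0.0592/n) log Q = +0.29 − (0.0592/2)(3.641) = +0.182 V.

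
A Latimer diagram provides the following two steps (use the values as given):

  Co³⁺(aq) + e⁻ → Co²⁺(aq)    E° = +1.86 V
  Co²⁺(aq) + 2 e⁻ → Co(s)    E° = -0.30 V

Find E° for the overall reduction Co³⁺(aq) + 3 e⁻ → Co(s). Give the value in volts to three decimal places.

+0.420 V

Adding the free-energy changes (−nFE°) of the two steps gives −n₃FE°₃ = −n₁FE°₁ − n₂FE°₂.
E°₃ = (1×+1.86 + 2×-0.30) / 3 = (+1.260) / 3 = +0.420 V.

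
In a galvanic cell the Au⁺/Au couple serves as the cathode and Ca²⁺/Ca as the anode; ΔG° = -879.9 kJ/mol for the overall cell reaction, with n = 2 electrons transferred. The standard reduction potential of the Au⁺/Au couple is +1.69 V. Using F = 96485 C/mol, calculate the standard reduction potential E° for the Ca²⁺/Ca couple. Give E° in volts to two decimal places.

-2.87 V

E°cell = −ΔG°/(nF) = −(-879.9×10³)/((2)(96485)) = +4.560 V.
Since Au⁺/Au is the cathode and Ca²⁺/Ca the anode, E°cell = E°(Au⁺/Au) − E°(Ca²⁺/Ca).
So E°(Ca²⁺/Ca) = E°(Au⁺/Au) − E°cell = (+1.69) − (+4.560) = -2.87 V.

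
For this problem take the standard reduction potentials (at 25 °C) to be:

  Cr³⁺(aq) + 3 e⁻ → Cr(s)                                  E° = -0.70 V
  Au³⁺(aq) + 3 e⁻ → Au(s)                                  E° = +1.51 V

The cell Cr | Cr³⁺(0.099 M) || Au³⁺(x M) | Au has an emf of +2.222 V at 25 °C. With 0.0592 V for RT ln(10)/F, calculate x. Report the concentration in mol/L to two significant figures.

Au³⁺/Au is the cathode, Cr³⁺/Cr the anode: E°cell = +2.21 V, n = 3.
Overall reaction: Au³⁺(aq) + Cr(s) → Au(s) + Cr³⁺(aq); Q = [Cr³⁺]^1/[Au³⁺]^1.
From E = E° − (0.0592/n) log Q: log Q = (E° − E)·n/0.0592 = (+2.21 − (+2.222))·3/0.0592 = -0.6081.
So 1·log[Au³⁺] = 1·log(0.099) − log Q = -1.0044 − (-0.6081) = -0.3963; [Au³⁺] = 10^(-0.3963) ≈ 0.40 M.

0.40 M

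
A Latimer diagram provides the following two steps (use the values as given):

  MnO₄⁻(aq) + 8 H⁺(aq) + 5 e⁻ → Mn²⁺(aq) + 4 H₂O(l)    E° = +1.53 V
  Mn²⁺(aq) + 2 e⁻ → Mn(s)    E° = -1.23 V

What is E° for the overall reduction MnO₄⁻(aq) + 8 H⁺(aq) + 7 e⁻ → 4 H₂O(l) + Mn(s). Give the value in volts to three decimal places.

+0.741 V

Standard free energies of sequential steps add: ΔG°₃ = ΔG°₁ + ΔG°₂, so n₃E°₃ = n₁E°₁ + n₂E°₂.
E°₃ = (5×+1.53 + 2×-1.23) / 7 = (+5.190) / 7 = +0.741 V.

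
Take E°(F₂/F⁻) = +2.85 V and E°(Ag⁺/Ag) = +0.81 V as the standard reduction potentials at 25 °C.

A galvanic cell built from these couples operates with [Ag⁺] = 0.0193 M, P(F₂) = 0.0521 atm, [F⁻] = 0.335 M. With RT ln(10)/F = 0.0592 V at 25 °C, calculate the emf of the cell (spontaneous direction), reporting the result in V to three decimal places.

F₂/F⁻ is the cathode (higher E°), Ag⁺/Ag the anode: E°cell = +2.85 − (+0.81) = +2.04 V, n = 2.
Overall: F₂(g) + 2 Ag(s) → 2 F⁻(aq) + 2 Ag⁺(aq)
Q = [F⁻]^2·[Ag⁺]^2 / (P(F₂)); log Q = -3.096.
E = E° − (0.0592/n) log Q = +2.04 − (0.0592/2)(-3.096) = +2.132 V.

+2.132 V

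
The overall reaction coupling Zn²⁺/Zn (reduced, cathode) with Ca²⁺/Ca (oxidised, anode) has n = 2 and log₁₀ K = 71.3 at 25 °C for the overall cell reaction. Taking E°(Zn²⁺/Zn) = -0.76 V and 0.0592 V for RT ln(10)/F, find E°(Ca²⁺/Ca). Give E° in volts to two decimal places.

-2.87 V

E°cell = (0.0592/n)·log K = (0.0592/2)(71.3) = +2.110 V.
Since Zn²⁺/Zn is the cathode and Ca²⁺/Ca the anode, E°cell = E°(Zn²⁺/Zn) − E°(Ca²⁺/Ca).
So E°(Ca²⁺/Ca) = E°(Zn²⁺/Zn) − E°cell = (-0.76) − (+2.110) = -2.87 V.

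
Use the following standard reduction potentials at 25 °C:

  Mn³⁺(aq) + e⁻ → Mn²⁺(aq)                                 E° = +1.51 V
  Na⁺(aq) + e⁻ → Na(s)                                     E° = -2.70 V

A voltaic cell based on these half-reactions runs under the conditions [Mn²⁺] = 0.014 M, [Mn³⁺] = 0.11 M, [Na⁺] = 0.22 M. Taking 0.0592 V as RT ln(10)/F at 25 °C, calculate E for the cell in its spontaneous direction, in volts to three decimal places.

+4.302 V

Mn³⁺/Mn²⁺ is the cathode (higher E°), Na⁺/Na the anode: E°cell = +1.51 − (-2.70) = +4.21 V, n = 1.
Overall: Mn³⁺(aq) + Na(s) → Mn²⁺(aq) + Na⁺(aq)
Q = [Mn²⁺]·[Na⁺] / ([Mn³⁺]); log Q = -1.553.
E = E° − (0.0592/n) log Q = +4.21 − (0.0592/1)(-1.553) = +4.302 V.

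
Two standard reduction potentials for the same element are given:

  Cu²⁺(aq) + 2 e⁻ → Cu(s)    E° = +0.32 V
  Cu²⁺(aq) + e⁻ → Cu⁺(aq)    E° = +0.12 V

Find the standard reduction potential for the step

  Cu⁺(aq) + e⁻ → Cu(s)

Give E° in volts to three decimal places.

+0.520 V

Sequential free energies add, so n₃E°₃ = n₁E°₁ + n₂E°₂.
With n₃ = 2, and the known step contributing 1×(+0.12) V, the unknown satisfies 1·E° = 2×(+0.32) − 1×(+0.12) = +0.520.
E° = +0.520 / 1 = +0.520 V.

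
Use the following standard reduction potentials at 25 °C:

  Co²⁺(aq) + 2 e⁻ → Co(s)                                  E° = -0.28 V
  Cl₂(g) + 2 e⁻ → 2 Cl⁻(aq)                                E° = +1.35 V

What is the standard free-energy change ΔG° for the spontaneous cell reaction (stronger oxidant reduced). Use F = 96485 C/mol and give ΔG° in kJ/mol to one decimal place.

-314.5 kJ/mol

Cl₂/Cl⁻ (E° = +1.35 V) is the cathode; Co²⁺/Co (E° = -0.28 V) is the anode, so E°cell = +1.63 V.
Balancing electrons gives n = 2 (lcm of 2 and 2).
ΔG° = −nFE° = −(2)(96485)(+1.63) = -314,541 J = -314.5 kJ/mol.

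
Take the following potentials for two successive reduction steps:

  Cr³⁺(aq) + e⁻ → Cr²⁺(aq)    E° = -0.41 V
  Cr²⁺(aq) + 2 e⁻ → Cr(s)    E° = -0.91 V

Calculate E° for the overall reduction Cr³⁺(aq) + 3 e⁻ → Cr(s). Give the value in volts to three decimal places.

Since ΔG° = −nFE° is additive over sequential reductions, n₃E°₃ = n₁E°₁ + n₂E°₂.
E°₃ = (1×-0.41 + 2×-0.91) / 3 = (-2.230) / 3 = -0.743 V.
Simply averaging or adding the two E° values would be wrong; the electron-weighted sum is required.

-0.743 V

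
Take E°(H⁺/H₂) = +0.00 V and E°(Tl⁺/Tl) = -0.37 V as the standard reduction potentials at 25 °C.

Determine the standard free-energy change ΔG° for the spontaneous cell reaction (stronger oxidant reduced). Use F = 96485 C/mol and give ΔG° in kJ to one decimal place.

H⁺/H₂ (E° = +0.00 V) is the cathode; Tl⁺/Tl (E° = -0.37 V) is the anode, so E°cell = +0.37 V.
Balancing electrons gives n = 2 (lcm of 2 and 1).
ΔG° = −nFE° = −(2)(96485)(+0.37) = -71,399 J = -71.4 kJ.

-71.4 kJ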